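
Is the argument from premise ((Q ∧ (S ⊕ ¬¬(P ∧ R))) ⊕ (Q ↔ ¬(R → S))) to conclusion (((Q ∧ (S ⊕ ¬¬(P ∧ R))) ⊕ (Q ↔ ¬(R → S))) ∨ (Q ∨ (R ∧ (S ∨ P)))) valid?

  P      Q      R      S    |    φ      ψ  
 True   True   True   True  |  False   True
 True   True   True  False  |  False   True
 True   True  False   True  |   True   True
 True   True  False  False  |  False   True
 True  False   True   True  |   True   True
 True  False   True  False  |  False   True
 True  False  False   True  |   True   True
 True  False  False  False  |   True   True
False   True   True   True  |   True   True
False   True   True  False  |   True   True
False   True  False   True  |   True   True
False   True  False  False  |  False   True
False  False   True   True  |   True   True
False  False   True  False  |  False  False
False  False  False   True  |   True   True
False  False  False  False  |   True   True
In every row where φ is true, ψ is also true, so φ ⊨ ψ.

yes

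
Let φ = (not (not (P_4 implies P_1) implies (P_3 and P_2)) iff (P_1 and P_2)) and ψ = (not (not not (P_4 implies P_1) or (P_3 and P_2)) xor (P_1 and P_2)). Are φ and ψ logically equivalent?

not equivalent

P_1 | P_2 | P_3 | P_4 || φ | ψ
 1  |  1  |  1  |  1  || 0 | 1
 1  |  1  |  1  |  0  || 0 | 1
 1  |  1  |  0  |  1  || 0 | 1
 1  |  1  |  0  |  0  || 0 | 1
 1  |  0  |  1  |  1  || 1 | 0
 1  |  0  |  1  |  0  || 1 | 0
 1  |  0  |  0  |  1  || 1 | 0
 1  |  0  |  0  |  0  || 1 | 0
 0  |  1  |  1  |  1  || 1 | 0
 0  |  1  |  1  |  0  || 1 | 0
 0  |  1  |  0  |  1  || 0 | 1
 0  |  1  |  0  |  0  || 1 | 0
 0  |  0  |  1  |  1  || 0 | 1
 0  |  0  |  1  |  0  || 1 | 0
 0  |  0  |  0  |  1  || 0 | 1
 0  |  0  |  0  |  0  || 1 | 0
The columns differ at P_1=1, P_2=1, P_3=1, P_4=1 (φ=0, ψ=1), so they are not equivalent.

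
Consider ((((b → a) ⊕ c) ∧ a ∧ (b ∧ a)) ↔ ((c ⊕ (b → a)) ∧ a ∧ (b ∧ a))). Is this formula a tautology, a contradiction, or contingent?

  a      b      c    |  (b → a)  ((b → a) ⊕ c)  (b ∧ a)  (c ⊕ (b → a))    φ  
 True   True   True  |    True       False        True       False       True
 True   True  False  |    True        True        True        True       True
 True  False   True  |    True       False       False       False       True
 True  False  False  |    True        True       False        True       True
False   True   True  |   False        True       False        True       True
False   True  False  |   False       False       False       False       True
False  False   True  |    True       False       False       False       True
False  False  False  |    True        True       False        True       True
Every row is True, so the formula is a tautology.

tautology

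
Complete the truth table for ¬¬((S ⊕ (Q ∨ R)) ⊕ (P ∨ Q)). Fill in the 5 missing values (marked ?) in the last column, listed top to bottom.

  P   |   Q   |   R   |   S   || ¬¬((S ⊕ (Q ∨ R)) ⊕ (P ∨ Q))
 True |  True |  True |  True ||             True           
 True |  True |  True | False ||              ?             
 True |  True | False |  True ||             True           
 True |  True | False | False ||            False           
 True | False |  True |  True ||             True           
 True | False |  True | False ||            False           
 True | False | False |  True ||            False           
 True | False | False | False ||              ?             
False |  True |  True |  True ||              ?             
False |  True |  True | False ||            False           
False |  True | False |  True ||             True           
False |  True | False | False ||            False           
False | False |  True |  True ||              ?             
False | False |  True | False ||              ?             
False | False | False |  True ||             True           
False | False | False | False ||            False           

Row P=True, Q=True, R=True, S=False: ((S ⊕ (Q ∨ R)) ⊕ (P ∨ Q)) = False, ¬((S ⊕ (Q ∨ R)) ⊕ (P ∨ Q)) = True, so ¬¬((S ⊕ (Q ∨ R)) ⊕ (P ∨ Q)) = False.
Row P=True, Q=False, R=False, S=False: ((S ⊕ (Q ∨ R)) ⊕ (P ∨ Q)) = True, ¬((S ⊕ (Q ∨ R)) ⊕ (P ∨ Q)) = False, so ¬¬((S ⊕ (Q ∨ R)) ⊕ (P ∨ Q)) = True.
Row P=False, Q=True, R=True, S=True: ((S ⊕ (Q ∨ R)) ⊕ (P ∨ Q)) = True, ¬((S ⊕ (Q ∨ R)) ⊕ (P ∨ Q)) = False, so ¬¬((S ⊕ (Q ∨ R)) ⊕ (P ∨ Q)) = True.
Row P=False, Q=False, R=True, S=True: ((S ⊕ (Q ∨ R)) ⊕ (P ∨ Q)) = False, ¬((S ⊕ (Q ∨ R)) ⊕ (P ∨ Q)) = True, so ¬¬((S ⊕ (Q ∨ R)) ⊕ (P ∨ Q)) = False.
Row P=False, Q=False, R=True, S=False: ((S ⊕ (Q ∨ R)) ⊕ (P ∨ Q)) = True, ¬((S ⊕ (Q ∨ R)) ⊕ (P ∨ Q)) = False, so ¬¬((S ⊕ (Q ∨ R)) ⊕ (P ∨ Q)) = True.

False, True, True, False, True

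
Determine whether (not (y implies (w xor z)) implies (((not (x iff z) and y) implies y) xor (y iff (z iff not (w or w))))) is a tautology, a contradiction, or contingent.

tautology

x  y  z  w  |  (w xor z)  (y implies (w xor z))  not (y implies (w xor z))  (x iff z)  not (x iff z)  (not (x iff z) and y)  (w or w)  not (w or w)  (z iff not (w or w))  (y iff (z iff not (w or w)))  φ
1  1  1  1  |      0                0                        1                  1            0                  0               1           0                 0                         0                1
1  1  1  0  |      1                1                        0                  1            0                  0               0           1                 1                         1                1
1  1  0  1  |      1                1                        0                  0            1                  1               1           0                 1                         1                1
1  1  0  0  |      0                0                        1                  0            1                  1               0           1                 0                         0                1
1  0  1  1  |      0                1                        0                  1            0                  0               1           0                 0                         1                1
1  0  1  0  |      1                1                        0                  1            0                  0               0           1                 1                         0                1
1  0  0  1  |      1                1                        0                  0            1                  0               1           0                 1                         0                1
1  0  0  0  |      0                1                        0                  0            1                  0               0           1                 0                         1                1
0  1  1  1  |      0                0                        1                  0            1                  1               1           0                 0                         0                1
0  1  1  0  |      1                1                        0                  0            1                  1               0           1                 1                         1                1
0  1  0  1  |      1                1                        0                  1            0                  0               1           0                 1                         1                1
0  1  0  0  |      0                0                        1                  1            0                  0               0           1                 0                         0                1
0  0  1  1  |      0                1                        0                  0            1                  0               1           0                 0                         1                1
0  0  1  0  |      1                1                        0                  0            1                  0               0           1                 1                         0                1
0  0  0  1  |      1                1                        0                  1            0                  0               1           0                 1                         0                1
0  0  0  0  |      0                1                        0                  1            0                  0               0           1                 0                         1                1
Every row is 1, so the formula is a tautology.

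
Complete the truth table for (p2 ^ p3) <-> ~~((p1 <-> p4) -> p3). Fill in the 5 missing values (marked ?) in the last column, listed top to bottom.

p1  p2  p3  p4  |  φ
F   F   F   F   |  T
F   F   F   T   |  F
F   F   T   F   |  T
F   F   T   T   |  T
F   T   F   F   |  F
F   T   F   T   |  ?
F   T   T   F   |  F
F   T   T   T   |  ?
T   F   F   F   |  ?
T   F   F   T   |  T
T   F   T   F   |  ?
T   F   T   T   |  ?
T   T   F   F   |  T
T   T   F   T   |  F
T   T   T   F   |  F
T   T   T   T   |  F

Row p1=F, p2=T, p3=F, p4=T: (p2 ^ p3) = T, ~~((p1 <-> p4) -> p3) = T, so the formula = T.
Row p1=F, p2=T, p3=T, p4=T: (p2 ^ p3) = F, ~~((p1 <-> p4) -> p3) = T, so the formula = F.
Row p1=T, p2=F, p3=F, p4=F: (p2 ^ p3) = F, ~~((p1 <-> p4) -> p3) = T, so the formula = F.
Row p1=T, p2=F, p3=T, p4=F: (p2 ^ p3) = T, ~~((p1 <-> p4) -> p3) = T, so the formula = T.
Row p1=T, p2=F, p3=T, p4=T: (p2 ^ p3) = T, ~~((p1 <-> p4) -> p3) = T, so the formula = T.

T, F, F, T, T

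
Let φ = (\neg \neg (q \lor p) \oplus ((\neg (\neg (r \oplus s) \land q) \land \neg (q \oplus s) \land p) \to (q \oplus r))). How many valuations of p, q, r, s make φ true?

5

p  q  r  s  |  (q \lor p)  \neg (q \lor p)  \neg \neg (q \lor p)  (r \oplus s)  \neg (r \oplus s)  (\neg (r \oplus s) \land q)  (q \oplus s)  \neg (q \oplus s)  (q \oplus r)  φ
1  1  1  1  |      1              0                  1                 0                1                       1                    0                1               0        0
1  1  1  0  |      1              0                  1                 1                0                       0                    1                0               0        0
1  1  0  1  |      1              0                  1                 1                0                       0                    0                1               1        0
1  1  0  0  |      1              0                  1                 0                1                       1                    1                0               1        0
1  0  1  1  |      1              0                  1                 0                1                       0                    1                0               1        0
1  0  1  0  |      1              0                  1                 1                0                       0                    0                1               1        0
1  0  0  1  |      1              0                  1                 1                0                       0                    1                0               0        0
1  0  0  0  |      1              0                  1                 0                1                       0                    0                1               0        1
0  1  1  1  |      1              0                  1                 0                1                       1                    0                1               0        0
0  1  1  0  |      1              0                  1                 1                0                       0                    1                0               0        0
0  1  0  1  |      1              0                  1                 1                0                       0                    0                1               1        0
0  1  0  0  |      1              0                  1                 0                1                       1                    1                0               1        0
0  0  1  1  |      0              1                  0                 0                1                       0                    1                0               1        1
0  0  1  0  |      0              1                  0                 1                0                       0                    0                1               1        1
0  0  0  1  |      0              1                  0                 1                0                       0                    1                0               0        1
0  0  0  0  |      0              1                  0                 0                1                       0                    0                1               0        1
The formula is true on 5 of the 16 rows.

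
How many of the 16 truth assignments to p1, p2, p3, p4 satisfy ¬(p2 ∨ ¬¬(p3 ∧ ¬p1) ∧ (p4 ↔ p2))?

7

  p1  |   p2  |   p3  |   p4  |  ¬p1  | (p3 ∧ ¬p1) | ¬(p3 ∧ ¬p1) | ¬¬(p3 ∧ ¬p1) | (p4 ↔ p2) | (¬¬(p3 ∧ ¬p1) ∧ (p4 ↔ p2)) |   φ  
----- | ----- | ----- | ----- | ----- | ---------- | ----------- | ------------ | --------- | -------------------------- | -----
 True |  True |  True |  True | False |   False    |     True    |    False     |    True   |           False            | False
 True |  True |  True | False | False |   False    |     True    |    False     |   False   |           False            | False
 True |  True | False |  True | False |   False    |     True    |    False     |    True   |           False            | False
 True |  True | False | False | False |   False    |     True    |    False     |   False   |           False            | False
 True | False |  True |  True | False |   False    |     True    |    False     |   False   |           False            |  True
 True | False |  True | False | False |   False    |     True    |    False     |    True   |           False            |  True
 True | False | False |  True | False |   False    |     True    |    False     |   False   |           False            |  True
 True | False | False | False | False |   False    |     True    |    False     |    True   |           False            |  True
False |  True |  True |  True |  True |    True    |    False    |     True     |    True   |            True            | False
False |  True |  True | False |  True |    True    |    False    |     True     |   False   |           False            | False
False |  True | False |  True |  True |   False    |     True    |    False     |    True   |           False            | False
False |  True | False | False |  True |   False    |     True    |    False     |   False   |           False            | False
False | False |  True |  True |  True |    True    |    False    |     True     |   False   |           False            |  True
False | False |  True | False |  True |    True    |    False    |     True     |    True   |            True            | False
False | False | False |  True |  True |   False    |     True    |    False     |   False   |           False            |  True
False | False | False | False |  True |   False    |     True    |    False     |    True   |           False            |  True
The formula is true on 7 of the 16 rows.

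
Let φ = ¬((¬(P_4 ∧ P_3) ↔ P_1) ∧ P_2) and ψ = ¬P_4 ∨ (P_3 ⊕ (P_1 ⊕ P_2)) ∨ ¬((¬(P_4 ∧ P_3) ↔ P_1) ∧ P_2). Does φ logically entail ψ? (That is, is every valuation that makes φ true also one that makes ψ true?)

 P_1  |  P_2  |  P_3  |  P_4  ||   φ   |   ψ  
False | False | False | False ||  True |  True
False | False | False |  True ||  True |  True
False | False |  True | False ||  True |  True
False | False |  True |  True ||  True |  True
False |  True | False | False ||  True |  True
False |  True | False |  True ||  True |  True
False |  True |  True | False ||  True |  True
False |  True |  True |  True || False | False
 True | False | False | False ||  True |  True
 True | False | False |  True ||  True |  True
 True | False |  True | False ||  True |  True
 True | False |  True |  True ||  True |  True
 True |  True | False | False || False |  True
 True |  True | False |  True || False | False
 True |  True |  True | False || False |  True
 True |  True |  True |  True ||  True |  True
In every row where φ is true, ψ is also true, so φ ⊨ ψ.

yes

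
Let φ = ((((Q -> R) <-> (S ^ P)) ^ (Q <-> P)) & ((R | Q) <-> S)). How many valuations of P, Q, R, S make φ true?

P  Q  R  S     (Q -> R)  (S ^ P)  ((Q -> R) <-> (S ^ P))  (Q <-> P)  (R | Q)  ((R | Q) <-> S)  φ
1  1  1  1        1         0               0                 1         1            1         1
1  1  1  0        1         1               1                 1         1            0         0
1  1  0  1        0         0               1                 1         1            1         0
1  1  0  0        0         1               0                 1         1            0         0
1  0  1  1        1         0               0                 0         1            1         0
1  0  1  0        1         1               1                 0         1            0         0
1  0  0  1        1         0               0                 0         0            0         0
1  0  0  0        1         1               1                 0         0            1         1
0  1  1  1        1         1               1                 0         1            1         1
0  1  1  0        1         0               0                 0         1            0         0
0  1  0  1        0         1               0                 0         1            1         0
0  1  0  0        0         0               1                 0         1            0         0
0  0  1  1        1         1               1                 1         1            1         0
0  0  1  0        1         0               0                 1         1            0         0
0  0  0  1        1         1               1                 1         0            0         0
0  0  0  0        1         0               0                 1         0            1         1
The formula is true on 4 of the 16 rows.

4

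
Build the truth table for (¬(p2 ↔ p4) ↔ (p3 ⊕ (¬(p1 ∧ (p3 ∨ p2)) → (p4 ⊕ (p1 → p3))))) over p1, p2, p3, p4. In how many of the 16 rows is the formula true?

p1  p2  p3  p4  |  φ
0   0   0   0   |  0
0   0   0   1   |  0
0   0   1   0   |  1
0   0   1   1   |  1
0   1   0   0   |  1
0   1   0   1   |  1
0   1   1   0   |  0
0   1   1   1   |  0
1   0   0   0   |  1
1   0   0   1   |  1
1   0   1   0   |  1
1   0   1   1   |  0
1   1   0   0   |  1
1   1   0   1   |  0
1   1   1   0   |  0
1   1   1   1   |  1
The formula is true on 9 of the 16 rows.

9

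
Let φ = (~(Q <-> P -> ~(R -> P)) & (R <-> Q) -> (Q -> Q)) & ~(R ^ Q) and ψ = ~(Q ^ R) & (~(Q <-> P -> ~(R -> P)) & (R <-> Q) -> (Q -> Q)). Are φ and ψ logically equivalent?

equivalent

P  Q  R  |  φ  ψ
T  T  T  |  T  T
T  T  F  |  F  F
T  F  T  |  F  F
T  F  F  |  T  T
F  T  T  |  T  T
F  T  F  |  F  F
F  F  T  |  F  F
F  F  F  |  T  T
The columns for φ and ψ agree on every row, so they are logically equivalent.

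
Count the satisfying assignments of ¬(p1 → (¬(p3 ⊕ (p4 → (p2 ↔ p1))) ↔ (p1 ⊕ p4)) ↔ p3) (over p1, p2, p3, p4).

p1 | p2 | p3 | p4 || φ
0  | 0  | 0  | 0  || 1
0  | 0  | 0  | 1  || 1
0  | 0  | 1  | 0  || 0
0  | 0  | 1  | 1  || 0
0  | 1  | 0  | 0  || 1
0  | 1  | 0  | 1  || 1
0  | 1  | 1  | 0  || 0
0  | 1  | 1  | 1  || 0
1  | 0  | 0  | 0  || 0
1  | 0  | 0  | 1  || 0
1  | 0  | 1  | 0  || 0
1  | 0  | 1  | 1  || 0
1  | 1  | 0  | 0  || 0
1  | 1  | 0  | 1  || 1
1  | 1  | 1  | 0  || 0
1  | 1  | 1  | 1  || 1
The formula is true on 6 of the 16 rows.

6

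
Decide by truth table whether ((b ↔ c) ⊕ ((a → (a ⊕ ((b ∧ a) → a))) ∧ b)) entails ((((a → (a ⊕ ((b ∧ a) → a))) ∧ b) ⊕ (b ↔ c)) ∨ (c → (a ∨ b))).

yes

a | b | c | φ | ψ
- | - | - | - | -
1 | 1 | 1 | 1 | 1
1 | 1 | 0 | 0 | 1
1 | 0 | 1 | 0 | 1
1 | 0 | 0 | 1 | 1
0 | 1 | 1 | 0 | 1
0 | 1 | 0 | 1 | 1
0 | 0 | 1 | 0 | 0
0 | 0 | 0 | 1 | 1
In every row where φ is true, ψ is also true, so φ ⊨ ψ.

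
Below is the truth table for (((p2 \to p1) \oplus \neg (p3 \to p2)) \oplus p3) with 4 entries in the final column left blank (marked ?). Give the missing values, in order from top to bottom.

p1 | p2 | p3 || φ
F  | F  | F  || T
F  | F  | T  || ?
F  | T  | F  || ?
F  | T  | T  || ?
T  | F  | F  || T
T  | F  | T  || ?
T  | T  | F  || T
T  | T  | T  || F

T, F, T, T

Row p1=F, p2=F, p3=T: ((p2 \to p1) \oplus \neg (p3 \to p2)) = F, so the formula = T.
Row p1=F, p2=T, p3=F: ((p2 \to p1) \oplus \neg (p3 \to p2)) = F, so the formula = F.
Row p1=F, p2=T, p3=T: ((p2 \to p1) \oplus \neg (p3 \to p2)) = F, so the formula = T.
Row p1=T, p2=F, p3=T: ((p2 \to p1) \oplus \neg (p3 \to p2)) = F, so the formula = T.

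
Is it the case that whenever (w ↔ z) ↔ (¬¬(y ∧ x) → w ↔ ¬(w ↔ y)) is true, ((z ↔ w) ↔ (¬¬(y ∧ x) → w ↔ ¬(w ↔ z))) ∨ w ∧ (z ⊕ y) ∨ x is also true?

no

x | y | z | w | φ | ψ
- | - | - | - | - | -
T | T | T | T | F | T
T | T | T | F | T | T
T | T | F | T | T | T
T | T | F | F | F | T
T | F | T | T | T | T
T | F | T | F | T | T
T | F | F | T | F | T
T | F | F | F | F | T
F | T | T | T | F | F
F | T | T | F | F | F
F | T | F | T | T | T
F | T | F | F | T | F
F | F | T | T | T | T
F | F | T | F | T | F
F | F | F | T | F | F
F | F | F | F | F | F
At x=F, y=T, z=F, w=F we have φ true but ψ false, so φ does not entail ψ.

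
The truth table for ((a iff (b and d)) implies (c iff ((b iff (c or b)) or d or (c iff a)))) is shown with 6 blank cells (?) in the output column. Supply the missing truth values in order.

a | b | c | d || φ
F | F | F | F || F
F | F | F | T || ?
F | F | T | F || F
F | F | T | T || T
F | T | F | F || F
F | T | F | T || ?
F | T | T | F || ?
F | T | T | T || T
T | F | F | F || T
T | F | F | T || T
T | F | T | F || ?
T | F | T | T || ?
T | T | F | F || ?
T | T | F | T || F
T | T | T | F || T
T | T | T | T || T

F, T, T, T, T, T

Row a=F, b=F, c=F, d=T: (a iff (b and d)) = T, (c iff ((b iff (c or b)) or d or (c iff a))) = F, so the formula = F.
Row a=F, b=T, c=F, d=T: (a iff (b and d)) = F, (c iff ((b iff (c or b)) or d or (c iff a))) = F, so the formula = T.
Row a=F, b=T, c=T, d=F: (a iff (b and d)) = T, (c iff ((b iff (c or b)) or d or (c iff a))) = T, so the formula = T.
Row a=T, b=F, c=T, d=F: (a iff (b and d)) = F, (c iff ((b iff (c or b)) or d or (c iff a))) = T, so the formula = T.
Row a=T, b=F, c=T, d=T: (a iff (b and d)) = F, (c iff ((b iff (c or b)) or d or (c iff a))) = T, so the formula = T.
Row a=T, b=T, c=F, d=F: (a iff (b and d)) = F, (c iff ((b iff (c or b)) or d or (c iff a))) = F, so the formula = T.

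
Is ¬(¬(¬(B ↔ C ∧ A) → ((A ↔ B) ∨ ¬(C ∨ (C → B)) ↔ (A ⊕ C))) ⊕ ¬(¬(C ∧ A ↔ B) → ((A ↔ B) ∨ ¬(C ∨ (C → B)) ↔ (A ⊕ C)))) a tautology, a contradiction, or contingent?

tautology

A | B | C || φ
1 | 1 | 1 || 1
1 | 1 | 0 || 1
1 | 0 | 1 || 1
1 | 0 | 0 || 1
0 | 1 | 1 || 1
0 | 1 | 0 || 1
0 | 0 | 1 || 1
0 | 0 | 0 || 1
Every row is 1, so the formula is a tautology.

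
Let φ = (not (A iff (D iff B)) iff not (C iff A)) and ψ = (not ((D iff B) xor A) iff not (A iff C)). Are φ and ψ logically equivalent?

A | B | C | D || φ | ψ
1 | 1 | 1 | 1 || 1 | 0
1 | 1 | 1 | 0 || 0 | 1
1 | 1 | 0 | 1 || 0 | 1
1 | 1 | 0 | 0 || 1 | 0
1 | 0 | 1 | 1 || 0 | 1
1 | 0 | 1 | 0 || 1 | 0
1 | 0 | 0 | 1 || 1 | 0
1 | 0 | 0 | 0 || 0 | 1
0 | 1 | 1 | 1 || 1 | 0
0 | 1 | 1 | 0 || 0 | 1
0 | 1 | 0 | 1 || 0 | 1
0 | 1 | 0 | 0 || 1 | 0
0 | 0 | 1 | 1 || 0 | 1
0 | 0 | 1 | 0 || 1 | 0
0 | 0 | 0 | 1 || 1 | 0
0 | 0 | 0 | 0 || 0 | 1
The columns differ at A=1, B=1, C=1, D=1 (φ=1, ψ=0), so they are not equivalent.

not equivalent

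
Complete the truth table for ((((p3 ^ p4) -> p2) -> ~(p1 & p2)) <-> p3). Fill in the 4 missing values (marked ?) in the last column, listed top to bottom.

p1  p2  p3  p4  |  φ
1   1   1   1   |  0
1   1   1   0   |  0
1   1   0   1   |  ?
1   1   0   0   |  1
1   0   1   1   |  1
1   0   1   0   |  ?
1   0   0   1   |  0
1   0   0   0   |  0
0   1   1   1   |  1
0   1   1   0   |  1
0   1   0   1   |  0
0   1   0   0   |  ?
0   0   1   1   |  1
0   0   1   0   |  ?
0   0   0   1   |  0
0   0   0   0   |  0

1, 1, 0, 1

Row p1=1, p2=1, p3=0, p4=1: (((p3 ^ p4) -> p2) -> ~(p1 & p2)) = 0, so the formula = 1.
Row p1=1, p2=0, p3=1, p4=0: (((p3 ^ p4) -> p2) -> ~(p1 & p2)) = 1, so the formula = 1.
Row p1=0, p2=1, p3=0, p4=0: (((p3 ^ p4) -> p2) -> ~(p1 & p2)) = 1, so the formula = 0.
Row p1=0, p2=0, p3=1, p4=0: (((p3 ^ p4) -> p2) -> ~(p1 & p2)) = 1, so the formula = 1.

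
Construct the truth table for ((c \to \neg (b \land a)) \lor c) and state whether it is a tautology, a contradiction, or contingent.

a  b  c  |  (b \land a)  \neg (b \land a)  (c \to \neg (b \land a))  φ
T  T  T  |       T              F                     F              T
T  T  F  |       T              F                     T              T
T  F  T  |       F              T                     T              T
T  F  F  |       F              T                     T              T
F  T  T  |       F              T                     T              T
F  T  F  |       F              T                     T              T
F  F  T  |       F              T                     T              T
F  F  F  |       F              T                     T              T
Every row is T, so the formula is a tautology.

tautology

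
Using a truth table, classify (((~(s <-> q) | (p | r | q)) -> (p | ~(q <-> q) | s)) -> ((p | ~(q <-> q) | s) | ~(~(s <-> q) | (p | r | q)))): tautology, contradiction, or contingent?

tautology

p  q  r  s     (s <-> q)  ~(s <-> q)  (p | r | q)  (~(s <-> q) | (p | r | q))  (q <-> q)  ~(q <-> q)  (p | ~(q <-> q) | s)  ~(~(s <-> q) | (p | r | q))  φ
T  T  T  T         T          F            T                   T                   T          F                T                         F               T
T  T  T  F         F          T            T                   T                   T          F                T                         F               T
T  T  F  T         T          F            T                   T                   T          F                T                         F               T
T  T  F  F         F          T            T                   T                   T          F                T                         F               T
T  F  T  T         F          T            T                   T                   T          F                T                         F               T
T  F  T  F         T          F            T                   T                   T          F                T                         F               T
T  F  F  T         F          T            T                   T                   T          F                T                         F               T
T  F  F  F         T          F            T                   T                   T          F                T                         F               T
F  T  T  T         T          F            T                   T                   T          F                T                         F               T
F  T  T  F         F          T            T                   T                   T          F                F                         F               T
F  T  F  T         T          F            T                   T                   T          F                T                         F               T
F  T  F  F         F          T            T                   T                   T          F                F                         F               T
F  F  T  T         F          T            T                   T                   T          F                T                         F               T
F  F  T  F         T          F            T                   T                   T          F                F                         F               T
F  F  F  T         F          T            F                   T                   T          F                T                         F               T
F  F  F  F         T          F            F                   F                   T          F                F                         T               T
Every row is T, so the formula is a tautology.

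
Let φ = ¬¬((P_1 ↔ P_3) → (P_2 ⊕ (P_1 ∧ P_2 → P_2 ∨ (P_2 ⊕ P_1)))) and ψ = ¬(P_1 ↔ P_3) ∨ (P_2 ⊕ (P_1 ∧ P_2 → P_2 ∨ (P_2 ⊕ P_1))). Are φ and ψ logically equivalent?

equivalent

P_1 | P_2 | P_3 | φ | ψ
--- | --- | --- | - | -
 1  |  1  |  1  | 0 | 0
 1  |  1  |  0  | 1 | 1
 1  |  0  |  1  | 1 | 1
 1  |  0  |  0  | 1 | 1
 0  |  1  |  1  | 1 | 1
 0  |  1  |  0  | 0 | 0
 0  |  0  |  1  | 1 | 1
 0  |  0  |  0  | 1 | 1
The columns for φ and ψ agree on every row, so they are logically equivalent.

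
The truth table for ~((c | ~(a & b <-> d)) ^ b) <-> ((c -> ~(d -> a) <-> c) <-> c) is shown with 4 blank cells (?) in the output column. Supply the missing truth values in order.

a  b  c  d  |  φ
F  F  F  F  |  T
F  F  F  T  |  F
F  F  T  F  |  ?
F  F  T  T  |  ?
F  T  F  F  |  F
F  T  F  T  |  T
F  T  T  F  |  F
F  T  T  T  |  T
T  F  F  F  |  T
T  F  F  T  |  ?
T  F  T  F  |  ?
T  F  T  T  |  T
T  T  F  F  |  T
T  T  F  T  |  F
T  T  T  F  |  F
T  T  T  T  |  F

Row a=F, b=F, c=T, d=F: ~((c | ~(a & b <-> d)) ^ b) = F, ((c -> ~(d -> a) <-> c) <-> c) = F, so the formula = T.
Row a=F, b=F, c=T, d=T: ~((c | ~(a & b <-> d)) ^ b) = F, ((c -> ~(d -> a) <-> c) <-> c) = T, so the formula = F.
Row a=T, b=F, c=F, d=T: ~((c | ~(a & b <-> d)) ^ b) = F, ((c -> ~(d -> a) <-> c) <-> c) = T, so the formula = F.
Row a=T, b=F, c=T, d=F: ~((c | ~(a & b <-> d)) ^ b) = F, ((c -> ~(d -> a) <-> c) <-> c) = F, so the formula = T.

T, F, F, T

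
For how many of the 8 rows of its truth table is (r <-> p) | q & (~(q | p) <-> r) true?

p  q  r  |  φ
1  1  1  |  1
1  1  0  |  1
1  0  1  |  1
1  0  0  |  0
0  1  1  |  0
0  1  0  |  1
0  0  1  |  0
0  0  0  |  1
The formula is true on 5 of the 8 rows.

5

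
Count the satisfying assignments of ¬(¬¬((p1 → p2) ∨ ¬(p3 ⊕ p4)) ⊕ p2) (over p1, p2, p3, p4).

p1  p2  p3  p4  |  (p1 → p2)  (p3 ⊕ p4)  ¬(p3 ⊕ p4)  ((p1 → p2) ∨ ¬(p3 ⊕ p4))  ¬((p1 → p2) ∨ ¬(p3 ⊕ p4))  ¬¬((p1 → p2) ∨ ¬(p3 ⊕ p4))  φ
1   1   1   1   |      1          0          1                  1                          0                          1               1
1   1   1   0   |      1          1          0                  1                          0                          1               1
1   1   0   1   |      1          1          0                  1                          0                          1               1
1   1   0   0   |      1          0          1                  1                          0                          1               1
1   0   1   1   |      0          0          1                  1                          0                          1               0
1   0   1   0   |      0          1          0                  0                          1                          0               1
1   0   0   1   |      0          1          0                  0                          1                          0               1
1   0   0   0   |      0          0          1                  1                          0                          1               0
0   1   1   1   |      1          0          1                  1                          0                          1               1
0   1   1   0   |      1          1          0                  1                          0                          1               1
0   1   0   1   |      1          1          0                  1                          0                          1               1
0   1   0   0   |      1          0          1                  1                          0                          1               1
0   0   1   1   |      1          0          1                  1                          0                          1               0
0   0   1   0   |      1          1          0                  1                          0                          1               0
0   0   0   1   |      1          1          0                  1                          0                          1               0
0   0   0   0   |      1          0          1                  1                          0                          1               0
The formula is true on 10 of the 16 rows.

10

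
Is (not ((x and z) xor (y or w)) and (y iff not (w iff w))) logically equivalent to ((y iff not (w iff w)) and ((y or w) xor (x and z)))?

not equivalent

  x      y      z      w    |    φ      ψ  
False  False  False  False  |   True  False
False  False  False   True  |  False   True
False  False   True  False  |   True  False
False  False   True   True  |  False   True
False   True  False  False  |  False  False
False   True  False   True  |  False  False
False   True   True  False  |  False  False
False   True   True   True  |  False  False
 True  False  False  False  |   True  False
 True  False  False   True  |  False   True
 True  False   True  False  |  False   True
 True  False   True   True  |   True  False
 True   True  False  False  |  False  False
 True   True  False   True  |  False  False
 True   True   True  False  |  False  False
 True   True   True   True  |  False  False
The columns differ at x=False, y=False, z=False, w=False (φ=True, ψ=False), so they are not equivalent.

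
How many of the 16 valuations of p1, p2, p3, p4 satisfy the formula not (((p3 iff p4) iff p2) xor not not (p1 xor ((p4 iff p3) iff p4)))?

8

p1 | p2 | p3 | p4 | φ
-- | -- | -- | -- | -
T  | T  | T  | T  | F
T  | T  | T  | F  | T
T  | T  | F  | T  | F
T  | T  | F  | F  | T
T  | F  | T  | T  | T
T  | F  | T  | F  | F
T  | F  | F  | T  | T
T  | F  | F  | F  | F
F  | T  | T  | T  | T
F  | T  | T  | F  | F
F  | T  | F  | T  | T
F  | T  | F  | F  | F
F  | F  | T  | T  | F
F  | F  | T  | F  | T
F  | F  | F  | T  | F
F  | F  | F  | F  | T
The formula is true on 8 of the 16 rows.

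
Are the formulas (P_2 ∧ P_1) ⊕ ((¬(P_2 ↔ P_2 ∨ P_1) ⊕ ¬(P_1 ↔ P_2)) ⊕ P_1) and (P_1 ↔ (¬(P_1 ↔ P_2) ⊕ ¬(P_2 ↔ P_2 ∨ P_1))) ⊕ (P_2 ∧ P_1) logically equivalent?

not equivalent

P_1 | P_2 | φ | ψ
--- | --- | - | -
 0  |  0  | 0 | 1
 0  |  1  | 1 | 0
 1  |  0  | 1 | 0
 1  |  1  | 0 | 1
The columns differ at P_1=0, P_2=0 (φ=0, ψ=1), so they are not equivalent.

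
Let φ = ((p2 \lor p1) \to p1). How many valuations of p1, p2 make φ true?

3

p1 | p2 | ((p2 \lor p1) \to p1)
-- | -- | ---------------------
T  | T  |           T          
T  | F  |           T          
F  | T  |           F          
F  | F  |           T          
The formula is true on 3 of the 4 rows.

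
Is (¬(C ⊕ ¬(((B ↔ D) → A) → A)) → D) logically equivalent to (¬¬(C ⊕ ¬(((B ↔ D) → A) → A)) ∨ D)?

equivalent

A | B | C | D || φ | ψ
T | T | T | T || T | T
T | T | T | F || T | T
T | T | F | T || T | T
T | T | F | F || F | F
T | F | T | T || T | T
T | F | T | F || T | T
T | F | F | T || T | T
T | F | F | F || F | F
F | T | T | T || T | T
F | T | T | F || F | F
F | T | F | T || T | T
F | T | F | F || T | T
F | F | T | T || T | T
F | F | T | F || T | T
F | F | F | T || T | T
F | F | F | F || F | F
The columns for φ and ψ agree on every row, so they are logically equivalent.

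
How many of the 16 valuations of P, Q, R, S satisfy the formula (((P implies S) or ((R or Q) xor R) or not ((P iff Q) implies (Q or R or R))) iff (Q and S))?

P | Q | R | S || (P implies S) | (R or Q) | ((R or Q) xor R) | (P iff Q) | (Q or R or R) | (Q and S) | φ
1 | 1 | 1 | 1 ||       1       |    1     |        0         |     1     |       1       |     1     | 1
1 | 1 | 1 | 0 ||       0       |    1     |        0         |     1     |       1       |     0     | 1
1 | 1 | 0 | 1 ||       1       |    1     |        1         |     1     |       1       |     1     | 1
1 | 1 | 0 | 0 ||       0       |    1     |        1         |     1     |       1       |     0     | 0
1 | 0 | 1 | 1 ||       1       |    1     |        0         |     0     |       1       |     0     | 0
1 | 0 | 1 | 0 ||       0       |    1     |        0         |     0     |       1       |     0     | 1
1 | 0 | 0 | 1 ||       1       |    0     |        0         |     0     |       0       |     0     | 0
1 | 0 | 0 | 0 ||       0       |    0     |        0         |     0     |       0       |     0     | 1
0 | 1 | 1 | 1 ||       1       |    1     |        0         |     0     |       1       |     1     | 1
0 | 1 | 1 | 0 ||       1       |    1     |        0         |     0     |       1       |     0     | 0
0 | 1 | 0 | 1 ||       1       |    1     |        1         |     0     |       1       |     1     | 1
0 | 1 | 0 | 0 ||       1       |    1     |        1         |     0     |       1       |     0     | 0
0 | 0 | 1 | 1 ||       1       |    1     |        0         |     1     |       1       |     0     | 0
0 | 0 | 1 | 0 ||       1       |    1     |        0         |     1     |       1       |     0     | 0
0 | 0 | 0 | 1 ||       1       |    0     |        0         |     1     |       0       |     0     | 0
0 | 0 | 0 | 0 ||       1       |    0     |        0         |     1     |       0       |     0     | 0
The formula is true on 7 of the 16 rows.

7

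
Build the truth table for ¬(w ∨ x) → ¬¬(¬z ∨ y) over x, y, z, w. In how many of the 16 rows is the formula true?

  x   |   y   |   z   |   w   | (w ∨ x) | ¬(w ∨ x) |   ¬z  | (¬z ∨ y) | ¬(¬z ∨ y) | ¬¬(¬z ∨ y) | (¬(w ∨ x) → ¬¬(¬z ∨ y))
----- | ----- | ----- | ----- | ------- | -------- | ----- | -------- | --------- | ---------- | -----------------------
False | False | False | False |  False  |   True   |  True |   True   |   False   |    True    |           True         
False | False | False |  True |   True  |  False   |  True |   True   |   False   |    True    |           True         
False | False |  True | False |  False  |   True   | False |  False   |    True   |   False    |          False         
False | False |  True |  True |   True  |  False   | False |  False   |    True   |   False    |           True         
False |  True | False | False |  False  |   True   |  True |   True   |   False   |    True    |           True         
False |  True | False |  True |   True  |  False   |  True |   True   |   False   |    True    |           True         
False |  True |  True | False |  False  |   True   | False |   True   |   False   |    True    |           True         
False |  True |  True |  True |   True  |  False   | False |   True   |   False   |    True    |           True         
 True | False | False | False |   True  |  False   |  True |   True   |   False   |    True    |           True         
 True | False | False |  True |   True  |  False   |  True |   True   |   False   |    True    |           True         
 True | False |  True | False |   True  |  False   | False |  False   |    True   |   False    |           True         
 True | False |  True |  True |   True  |  False   | False |  False   |    True   |   False    |           True         
 True |  True | False | False |   True  |  False   |  True |   True   |   False   |    True    |           True         
 True |  True | False |  True |   True  |  False   |  True |   True   |   False   |    True    |           True         
 True |  True |  True | False |   True  |  False   | False |   True   |   False   |    True    |           True         
 True |  True |  True |  True |   True  |  False   | False |   True   |   False   |    True    |           True         
The formula is true on 15 of the 16 rows.

15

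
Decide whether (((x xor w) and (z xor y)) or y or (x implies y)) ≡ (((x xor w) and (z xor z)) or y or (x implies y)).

not equivalent

x | y | z | w | φ | ψ
- | - | - | - | - | -
T | T | T | T | T | T
T | T | T | F | T | T
T | T | F | T | T | T
T | T | F | F | T | T
T | F | T | T | F | F
T | F | T | F | T | F
T | F | F | T | F | F
T | F | F | F | F | F
F | T | T | T | T | T
F | T | T | F | T | T
F | T | F | T | T | T
F | T | F | F | T | T
F | F | T | T | T | T
F | F | T | F | T | T
F | F | F | T | T | T
F | F | F | F | T | T
The columns differ at x=T, y=F, z=T, w=F (φ=T, ψ=F), so they are not equivalent.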